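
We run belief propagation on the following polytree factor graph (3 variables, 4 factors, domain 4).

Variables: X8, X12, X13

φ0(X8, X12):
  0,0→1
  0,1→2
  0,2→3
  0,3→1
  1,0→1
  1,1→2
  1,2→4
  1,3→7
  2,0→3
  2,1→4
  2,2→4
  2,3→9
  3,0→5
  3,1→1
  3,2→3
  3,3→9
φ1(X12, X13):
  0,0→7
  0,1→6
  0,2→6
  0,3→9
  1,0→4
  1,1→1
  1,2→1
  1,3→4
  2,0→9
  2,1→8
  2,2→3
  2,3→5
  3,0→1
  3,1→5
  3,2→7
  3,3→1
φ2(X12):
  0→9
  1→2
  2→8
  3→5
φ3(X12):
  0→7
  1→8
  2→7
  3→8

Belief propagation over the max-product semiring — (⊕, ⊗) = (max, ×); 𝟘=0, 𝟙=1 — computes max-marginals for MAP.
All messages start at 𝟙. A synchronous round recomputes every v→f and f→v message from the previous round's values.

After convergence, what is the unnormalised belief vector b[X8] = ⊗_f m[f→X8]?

b[X8] = [1512, 2016, 2520, 2835]

init: all messages = 𝟙 over 4 values
r1 m[φ0→X8] = [3, 7, 9, 9]
r1 m[φ0→X12] = [5, 4, 4, 9]
r1 m[φ1→X12] = [9, 4, 9, 7]
r1 m[φ1→X13] = [9, 8, 7, 9]
r1 m[φ2→X12] = [9, 2, 8, 5]
r1 m[φ3→X12] = [7, 8, 7, 8]
r1 m[X8→φ0] = [1, 1, 1, 1]
r1 m[X12→φ0] = [1, 1, 1, 1]
r1 m[X12→φ1] = [1, 1, 1, 1]
r1 m[X12→φ2] = [1, 1, 1, 1]
r1 m[X12→φ3] = [1, 1, 1, 1]
r1 m[X13→φ1] = [1, 1, 1, 1]
r2 m[φ0→X8] = [3, 7, 9, 9]
r2 m[φ0→X12] = [5, 4, 4, 9]
r2 m[φ1→X12] = [9, 4, 9, 7]
r2 m[φ1→X13] = [9, 8, 7, 9]
r2 m[φ2→X12] = [9, 2, 8, 5]
r2 m[φ3→X12] = [7, 8, 7, 8]
r2 m[X8→φ0] = [1, 1, 1, 1]
r2 m[X12→φ0] = [567, 64, 504, 280]
r2 m[X12→φ1] = [315, 64, 224, 360]
r2 m[X12→φ2] = [315, 128, 252, 504]
r2 m[X12→φ3] = [405, 32, 288, 315]
r2 m[X13→φ1] = [1, 1, 1, 1]
r3 m[φ0→X8] = [1512, 2016, 2520, 2835]
r3 m[φ0→X12] = [5, 4, 4, 9]
r3 m[φ1→X12] = [9, 4, 9, 7]
r3 m[φ1→X13] = [2205, 1890, 2520, 2835]
r3 m[φ2→X12] = [9, 2, 8, 5]
r3 m[φ3→X12] = [7, 8, 7, 8]
r3 m[X8→φ0] = [1, 1, 1, 1]
r3 m[X12→φ0] = [567, 64, 504, 280]
r3 m[X12→φ1] = [315, 64, 224, 360]
r3 m[X12→φ2] = [315, 128, 252, 504]
r3 m[X12→φ3] = [405, 32, 288, 315]
r3 m[X13→φ1] = [1, 1, 1, 1]
r4 m[φ0→X8] = [1512, 2016, 2520, 2835]
r4 m[φ0→X12] = [5, 4, 4, 9]
r4 m[φ1→X12] = [9, 4, 9, 7]
r4 m[φ1→X13] = [2205, 1890, 2520, 2835]
r4 m[φ2→X12] = [9, 2, 8, 5]
r4 m[φ3→X12] = [7, 8, 7, 8]
r4 m[X8→φ0] = [1, 1, 1, 1]
r4 m[X12→φ0] = [567, 64, 504, 280]
r4 m[X12→φ1] = [315, 64, 224, 360]
r4 m[X12→φ2] = [315, 128, 252, 504]
r4 m[X12→φ3] = [405, 32, 288, 315]
r4 m[X13→φ1] = [1, 1, 1, 1]
fixed point reached at round 4
b[X8] = ⊗ incoming = [1512, 2016, 2520, 2835]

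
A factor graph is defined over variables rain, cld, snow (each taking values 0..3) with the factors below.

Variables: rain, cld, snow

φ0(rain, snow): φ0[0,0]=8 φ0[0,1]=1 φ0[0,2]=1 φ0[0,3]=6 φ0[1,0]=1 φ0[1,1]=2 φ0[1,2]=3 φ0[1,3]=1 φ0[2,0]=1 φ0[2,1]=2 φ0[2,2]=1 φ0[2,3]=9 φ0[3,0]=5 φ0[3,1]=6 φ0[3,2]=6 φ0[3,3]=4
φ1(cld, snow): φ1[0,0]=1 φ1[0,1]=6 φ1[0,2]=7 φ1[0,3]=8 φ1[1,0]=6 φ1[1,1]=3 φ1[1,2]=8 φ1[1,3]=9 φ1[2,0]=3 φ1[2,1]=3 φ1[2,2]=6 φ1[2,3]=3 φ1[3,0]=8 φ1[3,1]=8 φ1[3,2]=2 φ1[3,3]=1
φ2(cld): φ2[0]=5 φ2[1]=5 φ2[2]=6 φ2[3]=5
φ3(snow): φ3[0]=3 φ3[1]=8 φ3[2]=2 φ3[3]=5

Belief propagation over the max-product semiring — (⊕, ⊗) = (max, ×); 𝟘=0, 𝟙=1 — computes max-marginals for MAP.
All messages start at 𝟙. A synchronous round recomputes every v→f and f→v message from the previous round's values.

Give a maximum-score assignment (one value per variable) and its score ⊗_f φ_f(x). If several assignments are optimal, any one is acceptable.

assignment: (rain=2, cld=1, snow=3); score = 2025

init: all messages = 𝟙 over 4 values
r1 m[φ0→rain] = [8, 3, 9, 6]
r1 m[φ0→snow] = [8, 6, 6, 9]
r1 m[φ1→cld] = [8, 9, 6, 8]
r1 m[φ1→snow] = [8, 8, 8, 9]
r1 m[φ2→cld] = [5, 5, 6, 5]
r1 m[φ3→snow] = [3, 8, 2, 5]
r1 m[rain→φ0] = [1, 1, 1, 1]
r1 m[cld→φ1] = [1, 1, 1, 1]
r1 m[cld→φ2] = [1, 1, 1, 1]
r1 m[snow→φ0] = [1, 1, 1, 1]
r1 m[snow→φ1] = [1, 1, 1, 1]
r1 m[snow→φ3] = [1, 1, 1, 1]
r2 m[φ0→rain] = [8, 3, 9, 6]
r2 m[φ0→snow] = [8, 6, 6, 9]
r2 m[φ1→cld] = [8, 9, 6, 8]
r2 m[φ1→snow] = [8, 8, 8, 9]
r2 m[φ2→cld] = [5, 5, 6, 5]
r2 m[φ3→snow] = [3, 8, 2, 5]
r2 m[rain→φ0] = [1, 1, 1, 1]
r2 m[cld→φ1] = [5, 5, 6, 5]
r2 m[cld→φ2] = [8, 9, 6, 8]
r2 m[snow→φ0] = [24, 64, 16, 45]
r2 m[snow→φ1] = [24, 48, 12, 45]
r2 m[snow→φ3] = [64, 48, 48, 81]
r3 m[φ0→rain] = [270, 128, 405, 384]
r3 m[φ0→snow] = [8, 6, 6, 9]
r3 m[φ1→cld] = [360, 405, 144, 384]
r3 m[φ1→snow] = [40, 40, 40, 45]
r3 m[φ2→cld] = [5, 5, 6, 5]
r3 m[φ3→snow] = [3, 8, 2, 5]
r3 m[rain→φ0] = [1, 1, 1, 1]
r3 m[cld→φ1] = [5, 5, 6, 5]
r3 m[cld→φ2] = [8, 9, 6, 8]
r3 m[snow→φ0] = [24, 64, 16, 45]
r3 m[snow→φ1] = [24, 48, 12, 45]
r3 m[snow→φ3] = [64, 48, 48, 81]
r4 m[φ0→rain] = [270, 128, 405, 384]
r4 m[φ0→snow] = [8, 6, 6, 9]
r4 m[φ1→cld] = [360, 405, 144, 384]
r4 m[φ1→snow] = [40, 40, 40, 45]
r4 m[φ2→cld] = [5, 5, 6, 5]
r4 m[φ3→snow] = [3, 8, 2, 5]
r4 m[rain→φ0] = [1, 1, 1, 1]
r4 m[cld→φ1] = [5, 5, 6, 5]
r4 m[cld→φ2] = [360, 405, 144, 384]
r4 m[snow→φ0] = [120, 320, 80, 225]
r4 m[snow→φ1] = [24, 48, 12, 45]
r4 m[snow→φ3] = [320, 240, 240, 405]
r5 m[φ0→rain] = [1350, 640, 2025, 1920]
r5 m[φ0→snow] = [8, 6, 6, 9]
r5 m[φ1→cld] = [360, 405, 144, 384]
r5 m[φ1→snow] = [40, 40, 40, 45]
r5 m[φ2→cld] = [5, 5, 6, 5]
r5 m[φ3→snow] = [3, 8, 2, 5]
r5 m[rain→φ0] = [1, 1, 1, 1]
r5 m[cld→φ1] = [5, 5, 6, 5]
r5 m[cld→φ2] = [360, 405, 144, 384]
r5 m[snow→φ0] = [120, 320, 80, 225]
r5 m[snow→φ1] = [24, 48, 12, 45]
r5 m[snow→φ3] = [320, 240, 240, 405]
r6 m[φ0→rain] = [1350, 640, 2025, 1920]
r6 m[φ0→snow] = [8, 6, 6, 9]
r6 m[φ1→cld] = [360, 405, 144, 384]
r6 m[φ1→snow] = [40, 40, 40, 45]
r6 m[φ2→cld] = [5, 5, 6, 5]
r6 m[φ3→snow] = [3, 8, 2, 5]
r6 m[rain→φ0] = [1, 1, 1, 1]
r6 m[cld→φ1] = [5, 5, 6, 5]
r6 m[cld→φ2] = [360, 405, 144, 384]
r6 m[snow→φ0] = [120, 320, 80, 225]
r6 m[snow→φ1] = [24, 48, 12, 45]
r6 m[snow→φ3] = [320, 240, 240, 405]
fixed point reached at round 6
traceback from rain: (rain=2, cld=1, snow=3), score=2025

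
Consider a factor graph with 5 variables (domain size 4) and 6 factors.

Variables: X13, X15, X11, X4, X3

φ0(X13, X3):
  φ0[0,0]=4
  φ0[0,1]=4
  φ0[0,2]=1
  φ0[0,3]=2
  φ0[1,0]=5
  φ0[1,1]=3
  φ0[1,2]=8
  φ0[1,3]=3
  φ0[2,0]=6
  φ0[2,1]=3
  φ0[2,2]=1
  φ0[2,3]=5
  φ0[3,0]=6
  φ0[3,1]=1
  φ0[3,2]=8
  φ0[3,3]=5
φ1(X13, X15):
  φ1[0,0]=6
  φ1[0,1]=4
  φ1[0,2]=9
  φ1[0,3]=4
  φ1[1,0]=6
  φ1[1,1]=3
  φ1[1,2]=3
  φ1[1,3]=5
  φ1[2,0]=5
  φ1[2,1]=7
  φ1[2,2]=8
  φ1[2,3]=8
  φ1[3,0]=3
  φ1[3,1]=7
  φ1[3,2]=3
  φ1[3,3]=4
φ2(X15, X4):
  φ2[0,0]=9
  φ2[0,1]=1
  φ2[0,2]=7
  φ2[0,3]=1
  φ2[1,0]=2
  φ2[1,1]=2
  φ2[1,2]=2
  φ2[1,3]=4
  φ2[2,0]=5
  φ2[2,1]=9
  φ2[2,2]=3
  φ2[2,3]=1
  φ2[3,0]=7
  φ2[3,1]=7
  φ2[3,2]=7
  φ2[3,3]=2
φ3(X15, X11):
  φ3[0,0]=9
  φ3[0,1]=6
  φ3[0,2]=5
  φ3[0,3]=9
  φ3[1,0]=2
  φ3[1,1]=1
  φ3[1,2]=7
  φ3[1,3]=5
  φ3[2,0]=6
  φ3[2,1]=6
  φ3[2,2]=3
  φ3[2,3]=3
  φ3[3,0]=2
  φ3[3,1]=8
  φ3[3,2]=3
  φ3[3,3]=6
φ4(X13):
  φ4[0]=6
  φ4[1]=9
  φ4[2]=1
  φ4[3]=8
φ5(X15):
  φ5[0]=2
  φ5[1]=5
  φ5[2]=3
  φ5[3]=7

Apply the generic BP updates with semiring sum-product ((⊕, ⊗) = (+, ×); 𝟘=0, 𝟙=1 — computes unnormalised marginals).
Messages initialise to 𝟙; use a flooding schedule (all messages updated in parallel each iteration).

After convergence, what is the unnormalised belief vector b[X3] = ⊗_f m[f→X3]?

b[X3] = [3314517, 1763953, 3654582, 2239501]

init: all messages = 𝟙 over 4 values
r1 m[φ0→X13] = [11, 19, 15, 20]
r1 m[φ0→X3] = [21, 11, 18, 15]
r1 m[φ1→X13] = [23, 17, 28, 17]
r1 m[φ1→X15] = [20, 21, 23, 21]
r1 m[φ2→X15] = [18, 10, 18, 23]
r1 m[φ2→X4] = [23, 19, 19, 8]
r1 m[φ3→X15] = [29, 15, 18, 19]
r1 m[φ3→X11] = [19, 21, 18, 23]
r1 m[φ4→X13] = [6, 9, 1, 8]
r1 m[φ5→X15] = [2, 5, 3, 7]
r1 m[X13→φ0] = [1, 1, 1, 1]
r1 m[X13→φ1] = [1, 1, 1, 1]
r1 m[X13→φ4] = [1, 1, 1, 1]
r1 m[X15→φ1] = [1, 1, 1, 1]
r1 m[X15→φ2] = [1, 1, 1, 1]
r1 m[X15→φ3] = [1, 1, 1, 1]
r1 m[X15→φ5] = [1, 1, 1, 1]
r1 m[X11→φ3] = [1, 1, 1, 1]
r1 m[X4→φ2] = [1, 1, 1, 1]
r1 m[X3→φ0] = [1, 1, 1, 1]
r2 m[φ0→X13] = [11, 19, 15, 20]
r2 m[φ0→X3] = [21, 11, 18, 15]
r2 m[φ1→X13] = [23, 17, 28, 17]
r2 m[φ1→X15] = [20, 21, 23, 21]
r2 m[φ2→X15] = [18, 10, 18, 23]
r2 m[φ2→X4] = [23, 19, 19, 8]
r2 m[φ3→X15] = [29, 15, 18, 19]
r2 m[φ3→X11] = [19, 21, 18, 23]
r2 m[φ4→X13] = [6, 9, 1, 8]
r2 m[φ5→X15] = [2, 5, 3, 7]
r2 m[X13→φ0] = [138, 153, 28, 136]
r2 m[X13→φ1] = [66, 171, 15, 160]
r2 m[X13→φ4] = [253, 323, 420, 340]
r2 m[X15→φ1] = [1044, 750, 972, 3059]
r2 m[X15→φ2] = [1160, 1575, 1242, 2793]
r2 m[X15→φ3] = [720, 1050, 1242, 3381]
r2 m[X15→φ5] = [10440, 3150, 7452, 9177]
r2 m[X11→φ3] = [1, 1, 1, 1]
r2 m[X4→φ2] = [1, 1, 1, 1]
r2 m[X3→φ0] = [1, 1, 1, 1]
r3 m[φ0→X13] = [11, 19, 15, 20]
r3 m[φ0→X3] = [2301, 1231, 2478, 1555]
r3 m[φ1→X13] = [30248, 26725, 42718, 23534]
r3 m[φ1→X15] = [1977, 2002, 1707, 1879]
r3 m[φ2→X15] = [18, 10, 18, 23]
r3 m[φ2→X4] = [39351, 35039, 34547, 14288]
r3 m[φ3→X15] = [29, 15, 18, 19]
r3 m[φ3→X11] = [22794, 39870, 24819, 35742]
r3 m[φ4→X13] = [6, 9, 1, 8]
r3 m[φ5→X15] = [2, 5, 3, 7]
r3 m[X13→φ0] = [138, 153, 28, 136]
r3 m[X13→φ1] = [66, 171, 15, 160]
r3 m[X13→φ4] = [253, 323, 420, 340]
r3 m[X15→φ1] = [1044, 750, 972, 3059]
r3 m[X15→φ2] = [1160, 1575, 1242, 2793]
r3 m[X15→φ3] = [720, 1050, 1242, 3381]
r3 m[X15→φ5] = [10440, 3150, 7452, 9177]
r3 m[X11→φ3] = [1, 1, 1, 1]
r3 m[X4→φ2] = [1, 1, 1, 1]
r3 m[X3→φ0] = [1, 1, 1, 1]
r4 m[φ0→X13] = [11, 19, 15, 20]
r4 m[φ0→X3] = [2301, 1231, 2478, 1555]
r4 m[φ1→X13] = [30248, 26725, 42718, 23534]
r4 m[φ1→X15] = [1977, 2002, 1707, 1879]
r4 m[φ2→X15] = [18, 10, 18, 23]
r4 m[φ2→X4] = [39351, 35039, 34547, 14288]
r4 m[φ3→X15] = [29, 15, 18, 19]
r4 m[φ3→X11] = [22794, 39870, 24819, 35742]
r4 m[φ4→X13] = [6, 9, 1, 8]
r4 m[φ5→X15] = [2, 5, 3, 7]
r4 m[X13→φ0] = [181488, 240525, 42718, 188272]
r4 m[X13→φ1] = [66, 171, 15, 160]
r4 m[X13→φ4] = [332728, 507775, 640770, 470680]
r4 m[X15→φ1] = [1044, 750, 972, 3059]
r4 m[X15→φ2] = [114666, 150150, 92178, 249907]
r4 m[X15→φ3] = [71172, 100100, 92178, 302519]
r4 m[X15→φ5] = [1031994, 300300, 553068, 821123]
r4 m[X11→φ3] = [1, 1, 1, 1]
r4 m[X4→φ2] = [1, 1, 1, 1]
r4 m[X3→φ0] = [1, 1, 1, 1]
r5 m[φ0→X13] = [11, 19, 15, 20]
r5 m[φ0→X3] = [3314517, 1763953, 3654582, 2239501]
r5 m[φ1→X13] = [30248, 26725, 42718, 23534]
r5 m[φ1→X15] = [1977, 2002, 1707, 1879]
r5 m[φ2→X15] = [18, 10, 18, 23]
r5 m[φ2→X4] = [3542533, 2993917, 3128845, 1307258]
r5 m[φ3→X15] = [29, 15, 18, 19]
r5 m[φ3→X11] = [1998854, 3500352, 2240651, 3232696]
r5 m[φ4→X13] = [6, 9, 1, 8]
r5 m[φ5→X15] = [2, 5, 3, 7]
r5 m[X13→φ0] = [181488, 240525, 42718, 188272]
r5 m[X13→φ1] = [66, 171, 15, 160]
r5 m[X13→φ4] = [332728, 507775, 640770, 470680]
r5 m[X15→φ1] = [1044, 750, 972, 3059]
r5 m[X15→φ2] = [114666, 150150, 92178, 249907]
r5 m[X15→φ3] = [71172, 100100, 92178, 302519]
r5 m[X15→φ5] = [1031994, 300300, 553068, 821123]
r5 m[X11→φ3] = [1, 1, 1, 1]
r5 m[X4→φ2] = [1, 1, 1, 1]
r5 m[X3→φ0] = [1, 1, 1, 1]
r6 m[φ0→X13] = [11, 19, 15, 20]
r6 m[φ0→X3] = [3314517, 1763953, 3654582, 2239501]
r6 m[φ1→X13] = [30248, 26725, 42718, 23534]
r6 m[φ1→X15] = [1977, 2002, 1707, 1879]
r6 m[φ2→X15] = [18, 10, 18, 23]
r6 m[φ2→X4] = [3542533, 2993917, 3128845, 1307258]
r6 m[φ3→X15] = [29, 15, 18, 19]
r6 m[φ3→X11] = [1998854, 3500352, 2240651, 3232696]
r6 m[φ4→X13] = [6, 9, 1, 8]
r6 m[φ5→X15] = [2, 5, 3, 7]
r6 m[X13→φ0] = [181488, 240525, 42718, 188272]
r6 m[X13→φ1] = [66, 171, 15, 160]
r6 m[X13→φ4] = [332728, 507775, 640770, 470680]
r6 m[X15→φ1] = [1044, 750, 972, 3059]
r6 m[X15→φ2] = [114666, 150150, 92178, 249907]
r6 m[X15→φ3] = [71172, 100100, 92178, 302519]
r6 m[X15→φ5] = [1031994, 300300, 553068, 821123]
r6 m[X11→φ3] = [1, 1, 1, 1]
r6 m[X4→φ2] = [1, 1, 1, 1]
r6 m[X3→φ0] = [1, 1, 1, 1]
fixed point reached at round 6
b[X3] = ⊗ incoming = [3314517, 1763953, 3654582, 2239501]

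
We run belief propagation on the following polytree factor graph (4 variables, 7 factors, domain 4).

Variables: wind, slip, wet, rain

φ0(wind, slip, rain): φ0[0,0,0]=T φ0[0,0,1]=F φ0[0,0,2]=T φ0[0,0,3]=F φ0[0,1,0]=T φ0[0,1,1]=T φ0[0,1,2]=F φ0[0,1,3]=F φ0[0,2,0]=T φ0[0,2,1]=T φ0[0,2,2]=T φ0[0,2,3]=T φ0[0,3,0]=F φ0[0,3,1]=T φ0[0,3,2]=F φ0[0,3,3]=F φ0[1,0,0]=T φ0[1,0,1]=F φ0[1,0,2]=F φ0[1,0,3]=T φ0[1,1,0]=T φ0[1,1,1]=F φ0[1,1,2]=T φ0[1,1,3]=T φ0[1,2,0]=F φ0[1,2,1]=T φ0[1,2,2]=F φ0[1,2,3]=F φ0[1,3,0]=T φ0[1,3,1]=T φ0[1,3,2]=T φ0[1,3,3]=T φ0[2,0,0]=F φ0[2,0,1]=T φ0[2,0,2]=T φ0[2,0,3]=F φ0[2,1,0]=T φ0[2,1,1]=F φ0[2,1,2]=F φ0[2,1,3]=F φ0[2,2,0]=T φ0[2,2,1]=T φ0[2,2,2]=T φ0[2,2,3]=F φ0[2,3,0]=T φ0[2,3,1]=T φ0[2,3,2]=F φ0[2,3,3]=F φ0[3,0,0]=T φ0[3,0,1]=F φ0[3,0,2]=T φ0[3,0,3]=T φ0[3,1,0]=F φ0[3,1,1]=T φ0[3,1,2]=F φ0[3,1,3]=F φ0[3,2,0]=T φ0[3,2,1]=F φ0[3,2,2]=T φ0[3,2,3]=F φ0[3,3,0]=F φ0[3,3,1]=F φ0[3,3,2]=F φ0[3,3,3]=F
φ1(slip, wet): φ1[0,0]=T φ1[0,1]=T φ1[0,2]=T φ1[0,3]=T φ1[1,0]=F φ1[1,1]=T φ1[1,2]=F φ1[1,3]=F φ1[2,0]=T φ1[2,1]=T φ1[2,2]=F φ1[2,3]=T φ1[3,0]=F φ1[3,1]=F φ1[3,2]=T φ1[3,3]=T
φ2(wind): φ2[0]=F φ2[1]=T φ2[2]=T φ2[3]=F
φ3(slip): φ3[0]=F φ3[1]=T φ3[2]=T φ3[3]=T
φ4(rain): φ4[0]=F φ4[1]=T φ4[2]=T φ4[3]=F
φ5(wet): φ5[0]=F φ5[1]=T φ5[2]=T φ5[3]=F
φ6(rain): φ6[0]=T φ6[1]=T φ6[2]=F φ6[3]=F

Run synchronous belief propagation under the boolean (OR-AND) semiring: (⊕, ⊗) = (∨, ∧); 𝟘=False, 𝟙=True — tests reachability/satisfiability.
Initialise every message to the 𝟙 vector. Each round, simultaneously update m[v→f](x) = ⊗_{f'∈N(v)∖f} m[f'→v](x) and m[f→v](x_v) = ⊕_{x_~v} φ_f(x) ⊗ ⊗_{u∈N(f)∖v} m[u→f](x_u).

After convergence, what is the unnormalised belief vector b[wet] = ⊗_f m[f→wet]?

b[wet] = [F, T, T, F]

init: all messages = 𝟙 over 4 values
r1 m[φ0→wind] = [T, T, T, T]
r1 m[φ0→slip] = [T, T, T, T]
r1 m[φ0→rain] = [T, T, T, T]
r1 m[φ1→slip] = [T, T, T, T]
r1 m[φ1→wet] = [T, T, T, T]
r1 m[φ2→wind] = [F, T, T, F]
r1 m[φ3→slip] = [F, T, T, T]
r1 m[φ4→rain] = [F, T, T, F]
r1 m[φ5→wet] = [F, T, T, F]
r1 m[φ6→rain] = [T, T, F, F]
r1 m[wind→φ0] = [T, T, T, T]
r1 m[wind→φ2] = [T, T, T, T]
r1 m[slip→φ0] = [T, T, T, T]
r1 m[slip→φ1] = [T, T, T, T]
r1 m[slip→φ3] = [T, T, T, T]
r1 m[wet→φ1] = [T, T, T, T]
r1 m[wet→φ5] = [T, T, T, T]
r1 m[rain→φ0] = [T, T, T, T]
r1 m[rain→φ4] = [T, T, T, T]
r1 m[rain→φ6] = [T, T, T, T]
r2 m[φ0→wind] = [T, T, T, T]
r2 m[φ0→slip] = [T, T, T, T]
r2 m[φ0→rain] = [T, T, T, T]
r2 m[φ1→slip] = [T, T, T, T]
r2 m[φ1→wet] = [T, T, T, T]
r2 m[φ2→wind] = [F, T, T, F]
r2 m[φ3→slip] = [F, T, T, T]
r2 m[φ4→rain] = [F, T, T, F]
r2 m[φ5→wet] = [F, T, T, F]
r2 m[φ6→rain] = [T, T, F, F]
r2 m[wind→φ0] = [F, T, T, F]
r2 m[wind→φ2] = [T, T, T, T]
r2 m[slip→φ0] = [F, T, T, T]
r2 m[slip→φ1] = [F, T, T, T]
r2 m[slip→φ3] = [T, T, T, T]
r2 m[wet→φ1] = [F, T, T, F]
r2 m[wet→φ5] = [T, T, T, T]
r2 m[rain→φ0] = [F, T, F, F]
r2 m[rain→φ4] = [T, T, F, F]
r2 m[rain→φ6] = [F, T, T, F]
r3 m[φ0→wind] = [T, T, T, T]
r3 m[φ0→slip] = [T, F, T, T]
r3 m[φ0→rain] = [T, T, T, T]
r3 m[φ1→slip] = [T, T, T, T]
r3 m[φ1→wet] = [T, T, T, T]
r3 m[φ2→wind] = [F, T, T, F]
r3 m[φ3→slip] = [F, T, T, T]
r3 m[φ4→rain] = [F, T, T, F]
r3 m[φ5→wet] = [F, T, T, F]
r3 m[φ6→rain] = [T, T, F, F]
r3 m[wind→φ0] = [F, T, T, F]
r3 m[wind→φ2] = [T, T, T, T]
r3 m[slip→φ0] = [F, T, T, T]
r3 m[slip→φ1] = [F, T, T, T]
r3 m[slip→φ3] = [T, T, T, T]
r3 m[wet→φ1] = [F, T, T, F]
r3 m[wet→φ5] = [T, T, T, T]
r3 m[rain→φ0] = [F, T, F, F]
r3 m[rain→φ4] = [T, T, F, F]
r3 m[rain→φ6] = [F, T, T, F]
r4 m[φ0→wind] = [T, T, T, T]
r4 m[φ0→slip] = [T, F, T, T]
r4 m[φ0→rain] = [T, T, T, T]
r4 m[φ1→slip] = [T, T, T, T]
r4 m[φ1→wet] = [T, T, T, T]
r4 m[φ2→wind] = [F, T, T, F]
r4 m[φ3→slip] = [F, T, T, T]
r4 m[φ4→rain] = [F, T, T, F]
r4 m[φ5→wet] = [F, T, T, F]
r4 m[φ6→rain] = [T, T, F, F]
r4 m[wind→φ0] = [F, T, T, F]
r4 m[wind→φ2] = [T, T, T, T]
r4 m[slip→φ0] = [F, T, T, T]
r4 m[slip→φ1] = [F, F, T, T]
r4 m[slip→φ3] = [T, F, T, T]
r4 m[wet→φ1] = [F, T, T, F]
r4 m[wet→φ5] = [T, T, T, T]
r4 m[rain→φ0] = [F, T, F, F]
r4 m[rain→φ4] = [T, T, F, F]
r4 m[rain→φ6] = [F, T, T, F]
r5 m[φ0→wind] = [T, T, T, T]
r5 m[φ0→slip] = [T, F, T, T]
r5 m[φ0→rain] = [T, T, T, T]
r5 m[φ1→slip] = [T, T, T, T]
r5 m[φ1→wet] = [T, T, T, T]
r5 m[φ2→wind] = [F, T, T, F]
r5 m[φ3→slip] = [F, T, T, T]
r5 m[φ4→rain] = [F, T, T, F]
r5 m[φ5→wet] = [F, T, T, F]
r5 m[φ6→rain] = [T, T, F, F]
r5 m[wind→φ0] = [F, T, T, F]
r5 m[wind→φ2] = [T, T, T, T]
r5 m[slip→φ0] = [F, T, T, T]
r5 m[slip→φ1] = [F, F, T, T]
r5 m[slip→φ3] = [T, F, T, T]
r5 m[wet→φ1] = [F, T, T, F]
r5 m[wet→φ5] = [T, T, T, T]
r5 m[rain→φ0] = [F, T, F, F]
r5 m[rain→φ4] = [T, T, F, F]
r5 m[rain→φ6] = [F, T, T, F]
fixed point reached at round 5
b[wet] = ⊗ incoming = [F, T, T, F]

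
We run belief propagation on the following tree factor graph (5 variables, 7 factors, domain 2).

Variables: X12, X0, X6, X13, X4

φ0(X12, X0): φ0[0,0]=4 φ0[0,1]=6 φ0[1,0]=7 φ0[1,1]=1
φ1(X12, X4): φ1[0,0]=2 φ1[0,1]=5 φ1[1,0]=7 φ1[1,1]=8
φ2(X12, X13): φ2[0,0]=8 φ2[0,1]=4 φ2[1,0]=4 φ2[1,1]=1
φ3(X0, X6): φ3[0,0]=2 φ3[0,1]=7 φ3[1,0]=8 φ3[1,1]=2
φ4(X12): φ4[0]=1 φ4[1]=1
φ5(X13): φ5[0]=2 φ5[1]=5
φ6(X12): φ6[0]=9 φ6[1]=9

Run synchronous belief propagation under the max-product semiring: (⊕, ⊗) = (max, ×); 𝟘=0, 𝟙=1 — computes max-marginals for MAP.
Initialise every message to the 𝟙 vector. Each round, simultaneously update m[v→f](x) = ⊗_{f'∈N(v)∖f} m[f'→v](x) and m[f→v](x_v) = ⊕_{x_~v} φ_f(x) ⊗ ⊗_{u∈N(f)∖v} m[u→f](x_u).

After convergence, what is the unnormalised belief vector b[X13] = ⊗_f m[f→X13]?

init: all messages = 𝟙 over 2 values
r1 m[φ0→X12] = [6, 7]
r1 m[φ0→X0] = [7, 6]
r1 m[φ1→X12] = [5, 8]
r1 m[φ1→X4] = [7, 8]
r1 m[φ2→X12] = [8, 4]
r1 m[φ2→X13] = [8, 4]
r1 m[φ3→X0] = [7, 8]
r1 m[φ3→X6] = [8, 7]
r1 m[φ4→X12] = [1, 1]
r1 m[φ5→X13] = [2, 5]
r1 m[φ6→X12] = [9, 9]
r1 m[X12→φ0] = [1, 1]
r1 m[X12→φ1] = [1, 1]
r1 m[X12→φ2] = [1, 1]
r1 m[X12→φ4] = [1, 1]
r1 m[X12→φ6] = [1, 1]
r1 m[X0→φ0] = [1, 1]
r1 m[X0→φ3] = [1, 1]
r1 m[X6→φ3] = [1, 1]
r1 m[X13→φ2] = [1, 1]
r1 m[X13→φ5] = [1, 1]
r1 m[X4→φ1] = [1, 1]
r2 m[φ0→X12] = [6, 7]
r2 m[φ0→X0] = [7, 6]
r2 m[φ1→X12] = [5, 8]
r2 m[φ1→X4] = [7, 8]
r2 m[φ2→X12] = [8, 4]
r2 m[φ2→X13] = [8, 4]
r2 m[φ3→X0] = [7, 8]
r2 m[φ3→X6] = [8, 7]
r2 m[φ4→X12] = [1, 1]
r2 m[φ5→X13] = [2, 5]
r2 m[φ6→X12] = [9, 9]
r2 m[X12→φ0] = [360, 288]
r2 m[X12→φ1] = [432, 252]
r2 m[X12→φ2] = [270, 504]
r2 m[X12→φ4] = [2160, 2016]
r2 m[X12→φ6] = [240, 224]
r2 m[X0→φ0] = [7, 8]
r2 m[X0→φ3] = [7, 6]
r2 m[X6→φ3] = [1, 1]
r2 m[X13→φ2] = [2, 5]
r2 m[X13→φ5] = [8, 4]
r2 m[X4→φ1] = [1, 1]
r3 m[φ0→X12] = [48, 49]
r3 m[φ0→X0] = [2016, 2160]
r3 m[φ1→X12] = [5, 8]
r3 m[φ1→X4] = [1764, 2160]
r3 m[φ2→X12] = [20, 8]
r3 m[φ2→X13] = [2160, 1080]
r3 m[φ3→X0] = [7, 8]
r3 m[φ3→X6] = [48, 49]
r3 m[φ4→X12] = [1, 1]
r3 m[φ5→X13] = [2, 5]
r3 m[φ6→X12] = [9, 9]
r3 m[X12→φ0] = [360, 288]
r3 m[X12→φ1] = [432, 252]
r3 m[X12→φ2] = [270, 504]
r3 m[X12→φ4] = [2160, 2016]
r3 m[X12→φ6] = [240, 224]
r3 m[X0→φ0] = [7, 8]
r3 m[X0→φ3] = [7, 6]
r3 m[X6→φ3] = [1, 1]
r3 m[X13→φ2] = [2, 5]
r3 m[X13→φ5] = [8, 4]
r3 m[X4→φ1] = [1, 1]
r4 m[φ0→X12] = [48, 49]
r4 m[φ0→X0] = [2016, 2160]
r4 m[φ1→X12] = [5, 8]
r4 m[φ1→X4] = [1764, 2160]
r4 m[φ2→X12] = [20, 8]
r4 m[φ2→X13] = [2160, 1080]
r4 m[φ3→X0] = [7, 8]
r4 m[φ3→X6] = [48, 49]
r4 m[φ4→X12] = [1, 1]
r4 m[φ5→X13] = [2, 5]
r4 m[φ6→X12] = [9, 9]
r4 m[X12→φ0] = [900, 576]
r4 m[X12→φ1] = [8640, 3528]
r4 m[X12→φ2] = [2160, 3528]
r4 m[X12→φ4] = [43200, 28224]
r4 m[X12→φ6] = [4800, 3136]
r4 m[X0→φ0] = [7, 8]
r4 m[X0→φ3] = [2016, 2160]
r4 m[X6→φ3] = [1, 1]
r4 m[X13→φ2] = [2, 5]
r4 m[X13→φ5] = [2160, 1080]
r4 m[X4→φ1] = [1, 1]
r5 m[φ0→X12] = [48, 49]
r5 m[φ0→X0] = [4032, 5400]
r5 m[φ1→X12] = [5, 8]
r5 m[φ1→X4] = [24696, 43200]
r5 m[φ2→X12] = [20, 8]
r5 m[φ2→X13] = [17280, 8640]
r5 m[φ3→X0] = [7, 8]
r5 m[φ3→X6] = [17280, 14112]
r5 m[φ4→X12] = [1, 1]
r5 m[φ5→X13] = [2, 5]
r5 m[φ6→X12] = [9, 9]
r5 m[X12→φ0] = [900, 576]
r5 m[X12→φ1] = [8640, 3528]
r5 m[X12→φ2] = [2160, 3528]
r5 m[X12→φ4] = [43200, 28224]
r5 m[X12→φ6] = [4800, 3136]
r5 m[X0→φ0] = [7, 8]
r5 m[X0→φ3] = [2016, 2160]
r5 m[X6→φ3] = [1, 1]
r5 m[X13→φ2] = [2, 5]
r5 m[X13→φ5] = [2160, 1080]
r5 m[X4→φ1] = [1, 1]
r6 m[φ0→X12] = [48, 49]
r6 m[φ0→X0] = [4032, 5400]
r6 m[φ1→X12] = [5, 8]
r6 m[φ1→X4] = [24696, 43200]
r6 m[φ2→X12] = [20, 8]
r6 m[φ2→X13] = [17280, 8640]
r6 m[φ3→X0] = [7, 8]
r6 m[φ3→X6] = [17280, 14112]
r6 m[φ4→X12] = [1, 1]
r6 m[φ5→X13] = [2, 5]
r6 m[φ6→X12] = [9, 9]
r6 m[X12→φ0] = [900, 576]
r6 m[X12→φ1] = [8640, 3528]
r6 m[X12→φ2] = [2160, 3528]
r6 m[X12→φ4] = [43200, 28224]
r6 m[X12→φ6] = [4800, 3136]
r6 m[X0→φ0] = [7, 8]
r6 m[X0→φ3] = [4032, 5400]
r6 m[X6→φ3] = [1, 1]
r6 m[X13→φ2] = [2, 5]
r6 m[X13→φ5] = [17280, 8640]
r6 m[X4→φ1] = [1, 1]
r7 m[φ0→X12] = [48, 49]
r7 m[φ0→X0] = [4032, 5400]
r7 m[φ1→X12] = [5, 8]
r7 m[φ1→X4] = [24696, 43200]
r7 m[φ2→X12] = [20, 8]
r7 m[φ2→X13] = [17280, 8640]
r7 m[φ3→X0] = [7, 8]
r7 m[φ3→X6] = [43200, 28224]
r7 m[φ4→X12] = [1, 1]
r7 m[φ5→X13] = [2, 5]
r7 m[φ6→X12] = [9, 9]
r7 m[X12→φ0] = [900, 576]
r7 m[X12→φ1] = [8640, 3528]
r7 m[X12→φ2] = [2160, 3528]
r7 m[X12→φ4] = [43200, 28224]
r7 m[X12→φ6] = [4800, 3136]
r7 m[X0→φ0] = [7, 8]
r7 m[X0→φ3] = [4032, 5400]
r7 m[X6→φ3] = [1, 1]
r7 m[X13→φ2] = [2, 5]
r7 m[X13→φ5] = [17280, 8640]
r7 m[X4→φ1] = [1, 1]
r8 m[φ0→X12] = [48, 49]
r8 m[φ0→X0] = [4032, 5400]
r8 m[φ1→X12] = [5, 8]
r8 m[φ1→X4] = [24696, 43200]
r8 m[φ2→X12] = [20, 8]
r8 m[φ2→X13] = [17280, 8640]
r8 m[φ3→X0] = [7, 8]
r8 m[φ3→X6] = [43200, 28224]
r8 m[φ4→X12] = [1, 1]
r8 m[φ5→X13] = [2, 5]
r8 m[φ6→X12] = [9, 9]
r8 m[X12→φ0] = [900, 576]
r8 m[X12→φ1] = [8640, 3528]
r8 m[X12→φ2] = [2160, 3528]
r8 m[X12→φ4] = [43200, 28224]
r8 m[X12→φ6] = [4800, 3136]
r8 m[X0→φ0] = [7, 8]
r8 m[X0→φ3] = [4032, 5400]
r8 m[X6→φ3] = [1, 1]
r8 m[X13→φ2] = [2, 5]
r8 m[X13→φ5] = [17280, 8640]
r8 m[X4→φ1] = [1, 1]
fixed point reached at round 8
b[X13] = ⊗ incoming = [34560, 43200]

b[X13] = [34560, 43200]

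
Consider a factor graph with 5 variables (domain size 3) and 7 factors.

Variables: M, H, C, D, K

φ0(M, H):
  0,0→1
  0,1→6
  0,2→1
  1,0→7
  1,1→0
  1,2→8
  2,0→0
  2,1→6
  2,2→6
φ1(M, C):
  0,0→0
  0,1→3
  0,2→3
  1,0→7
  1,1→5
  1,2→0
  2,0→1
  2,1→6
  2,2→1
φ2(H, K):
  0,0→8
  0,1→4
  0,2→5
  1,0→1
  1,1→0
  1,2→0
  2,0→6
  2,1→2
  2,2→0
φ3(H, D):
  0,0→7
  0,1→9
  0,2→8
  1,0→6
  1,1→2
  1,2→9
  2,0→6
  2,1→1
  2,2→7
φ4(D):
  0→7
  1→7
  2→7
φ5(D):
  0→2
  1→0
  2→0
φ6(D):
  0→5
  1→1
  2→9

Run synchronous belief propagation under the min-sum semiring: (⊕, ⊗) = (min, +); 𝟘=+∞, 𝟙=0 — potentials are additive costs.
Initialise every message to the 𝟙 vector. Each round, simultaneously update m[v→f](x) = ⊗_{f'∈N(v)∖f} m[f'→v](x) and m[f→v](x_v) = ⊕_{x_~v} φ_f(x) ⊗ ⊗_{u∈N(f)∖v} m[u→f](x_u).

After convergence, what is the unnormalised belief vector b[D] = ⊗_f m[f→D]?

init: all messages = 𝟙 over 3 values
r1 m[φ0→M] = [1, 0, 0]
r1 m[φ0→H] = [0, 0, 1]
r1 m[φ1→M] = [0, 0, 1]
r1 m[φ1→C] = [0, 3, 0]
r1 m[φ2→H] = [4, 0, 0]
r1 m[φ2→K] = [1, 0, 0]
r1 m[φ3→H] = [7, 2, 1]
r1 m[φ3→D] = [6, 1, 7]
r1 m[φ4→D] = [7, 7, 7]
r1 m[φ5→D] = [2, 0, 0]
r1 m[φ6→D] = [5, 1, 9]
r1 m[M→φ0] = [0, 0, 0]
r1 m[M→φ1] = [0, 0, 0]
r1 m[H→φ0] = [0, 0, 0]
r1 m[H→φ2] = [0, 0, 0]
r1 m[H→φ3] = [0, 0, 0]
r1 m[C→φ1] = [0, 0, 0]
r1 m[D→φ3] = [0, 0, 0]
r1 m[D→φ4] = [0, 0, 0]
r1 m[D→φ5] = [0, 0, 0]
r1 m[D→φ6] = [0, 0, 0]
r1 m[K→φ2] = [0, 0, 0]
r2 m[φ0→M] = [1, 0, 0]
r2 m[φ0→H] = [0, 0, 1]
r2 m[φ1→M] = [0, 0, 1]
r2 m[φ1→C] = [0, 3, 0]
r2 m[φ2→H] = [4, 0, 0]
r2 m[φ2→K] = [1, 0, 0]
r2 m[φ3→H] = [7, 2, 1]
r2 m[φ3→D] = [6, 1, 7]
r2 m[φ4→D] = [7, 7, 7]
r2 m[φ5→D] = [2, 0, 0]
r2 m[φ6→D] = [5, 1, 9]
r2 m[M→φ0] = [0, 0, 1]
r2 m[M→φ1] = [1, 0, 0]
r2 m[H→φ0] = [11, 2, 1]
r2 m[H→φ2] = [7, 2, 2]
r2 m[H→φ3] = [4, 0, 1]
r2 m[C→φ1] = [0, 0, 0]
r2 m[D→φ3] = [14, 8, 16]
r2 m[D→φ4] = [13, 2, 16]
r2 m[D→φ5] = [18, 9, 23]
r2 m[D→φ6] = [15, 8, 14]
r2 m[K→φ2] = [0, 0, 0]
r3 m[φ0→M] = [2, 2, 7]
r3 m[φ0→H] = [1, 0, 1]
r3 m[φ1→M] = [0, 0, 1]
r3 m[φ1→C] = [1, 4, 0]
r3 m[φ2→H] = [4, 0, 0]
r3 m[φ2→K] = [3, 2, 2]
r3 m[φ3→H] = [17, 10, 9]
r3 m[φ3→D] = [6, 2, 8]
r3 m[φ4→D] = [7, 7, 7]
r3 m[φ5→D] = [2, 0, 0]
r3 m[φ6→D] = [5, 1, 9]
r3 m[M→φ0] = [0, 0, 1]
r3 m[M→φ1] = [1, 0, 0]
r3 m[H→φ0] = [11, 2, 1]
r3 m[H→φ2] = [7, 2, 2]
r3 m[H→φ3] = [4, 0, 1]
r3 m[C→φ1] = [0, 0, 0]
r3 m[D→φ3] = [14, 8, 16]
r3 m[D→φ4] = [13, 2, 16]
r3 m[D→φ5] = [18, 9, 23]
r3 m[D→φ6] = [15, 8, 14]
r3 m[K→φ2] = [0, 0, 0]
r4 m[φ0→M] = [2, 2, 7]
r4 m[φ0→H] = [1, 0, 1]
r4 m[φ1→M] = [0, 0, 1]
r4 m[φ1→C] = [1, 4, 0]
r4 m[φ2→H] = [4, 0, 0]
r4 m[φ2→K] = [3, 2, 2]
r4 m[φ3→H] = [17, 10, 9]
r4 m[φ3→D] = [6, 2, 8]
r4 m[φ4→D] = [7, 7, 7]
r4 m[φ5→D] = [2, 0, 0]
r4 m[φ6→D] = [5, 1, 9]
r4 m[M→φ0] = [0, 0, 1]
r4 m[M→φ1] = [2, 2, 7]
r4 m[H→φ0] = [21, 10, 9]
r4 m[H→φ2] = [18, 10, 10]
r4 m[H→φ3] = [5, 0, 1]
r4 m[C→φ1] = [0, 0, 0]
r4 m[D→φ3] = [14, 8, 16]
r4 m[D→φ4] = [13, 3, 17]
r4 m[D→φ5] = [18, 10, 24]
r4 m[D→φ6] = [15, 9, 15]
r4 m[K→φ2] = [0, 0, 0]
r5 m[φ0→M] = [10, 10, 15]
r5 m[φ0→H] = [1, 0, 1]
r5 m[φ1→M] = [0, 0, 1]
r5 m[φ1→C] = [2, 5, 2]
r5 m[φ2→H] = [4, 0, 0]
r5 m[φ2→K] = [11, 10, 10]
r5 m[φ3→H] = [17, 10, 9]
r5 m[φ3→D] = [6, 2, 8]
r5 m[φ4→D] = [7, 7, 7]
r5 m[φ5→D] = [2, 0, 0]
r5 m[φ6→D] = [5, 1, 9]
r5 m[M→φ0] = [0, 0, 1]
r5 m[M→φ1] = [2, 2, 7]
r5 m[H→φ0] = [21, 10, 9]
r5 m[H→φ2] = [18, 10, 10]
r5 m[H→φ3] = [5, 0, 1]
r5 m[C→φ1] = [0, 0, 0]
r5 m[D→φ3] = [14, 8, 16]
r5 m[D→φ4] = [13, 3, 17]
r5 m[D→φ5] = [18, 10, 24]
r5 m[D→φ6] = [15, 9, 15]
r5 m[K→φ2] = [0, 0, 0]
r6 m[φ0→M] = [10, 10, 15]
r6 m[φ0→H] = [1, 0, 1]
r6 m[φ1→M] = [0, 0, 1]
r6 m[φ1→C] = [2, 5, 2]
r6 m[φ2→H] = [4, 0, 0]
r6 m[φ2→K] = [11, 10, 10]
r6 m[φ3→H] = [17, 10, 9]
r6 m[φ3→D] = [6, 2, 8]
r6 m[φ4→D] = [7, 7, 7]
r6 m[φ5→D] = [2, 0, 0]
r6 m[φ6→D] = [5, 1, 9]
r6 m[M→φ0] = [0, 0, 1]
r6 m[M→φ1] = [10, 10, 15]
r6 m[H→φ0] = [21, 10, 9]
r6 m[H→φ2] = [18, 10, 10]
r6 m[H→φ3] = [5, 0, 1]
r6 m[C→φ1] = [0, 0, 0]
r6 m[D→φ3] = [14, 8, 16]
r6 m[D→φ4] = [13, 3, 17]
r6 m[D→φ5] = [18, 10, 24]
r6 m[D→φ6] = [15, 9, 15]
r6 m[K→φ2] = [0, 0, 0]
r7 m[φ0→M] = [10, 10, 15]
r7 m[φ0→H] = [1, 0, 1]
r7 m[φ1→M] = [0, 0, 1]
r7 m[φ1→C] = [10, 13, 10]
r7 m[φ2→H] = [4, 0, 0]
r7 m[φ2→K] = [11, 10, 10]
r7 m[φ3→H] = [17, 10, 9]
r7 m[φ3→D] = [6, 2, 8]
r7 m[φ4→D] = [7, 7, 7]
r7 m[φ5→D] = [2, 0, 0]
r7 m[φ6→D] = [5, 1, 9]
r7 m[M→φ0] = [0, 0, 1]
r7 m[M→φ1] = [10, 10, 15]
r7 m[H→φ0] = [21, 10, 9]
r7 m[H→φ2] = [18, 10, 10]
r7 m[H→φ3] = [5, 0, 1]
r7 m[C→φ1] = [0, 0, 0]
r7 m[D→φ3] = [14, 8, 16]
r7 m[D→φ4] = [13, 3, 17]
r7 m[D→φ5] = [18, 10, 24]
r7 m[D→φ6] = [15, 9, 15]
r7 m[K→φ2] = [0, 0, 0]
r8 m[φ0→M] = [10, 10, 15]
r8 m[φ0→H] = [1, 0, 1]
r8 m[φ1→M] = [0, 0, 1]
r8 m[φ1→C] = [10, 13, 10]
r8 m[φ2→H] = [4, 0, 0]
r8 m[φ2→K] = [11, 10, 10]
r8 m[φ3→H] = [17, 10, 9]
r8 m[φ3→D] = [6, 2, 8]
r8 m[φ4→D] = [7, 7, 7]
r8 m[φ5→D] = [2, 0, 0]
r8 m[φ6→D] = [5, 1, 9]
r8 m[M→φ0] = [0, 0, 1]
r8 m[M→φ1] = [10, 10, 15]
r8 m[H→φ0] = [21, 10, 9]
r8 m[H→φ2] = [18, 10, 10]
r8 m[H→φ3] = [5, 0, 1]
r8 m[C→φ1] = [0, 0, 0]
r8 m[D→φ3] = [14, 8, 16]
r8 m[D→φ4] = [13, 3, 17]
r8 m[D→φ5] = [18, 10, 24]
r8 m[D→φ6] = [15, 9, 15]
r8 m[K→φ2] = [0, 0, 0]
fixed point reached at round 8
b[D] = ⊗ incoming = [20, 10, 24]

b[D] = [20, 10, 24]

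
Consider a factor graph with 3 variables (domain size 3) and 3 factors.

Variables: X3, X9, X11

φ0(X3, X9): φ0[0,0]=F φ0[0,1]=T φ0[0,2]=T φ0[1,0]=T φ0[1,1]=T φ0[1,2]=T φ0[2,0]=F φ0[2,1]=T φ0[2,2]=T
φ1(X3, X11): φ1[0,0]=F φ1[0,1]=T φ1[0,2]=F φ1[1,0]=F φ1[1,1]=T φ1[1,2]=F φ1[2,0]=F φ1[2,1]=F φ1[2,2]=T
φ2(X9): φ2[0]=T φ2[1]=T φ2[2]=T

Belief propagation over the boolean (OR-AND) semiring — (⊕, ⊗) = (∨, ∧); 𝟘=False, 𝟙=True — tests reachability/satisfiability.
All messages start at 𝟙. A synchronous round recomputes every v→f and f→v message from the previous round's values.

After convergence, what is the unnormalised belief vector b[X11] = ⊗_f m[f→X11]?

b[X11] = [F, T, T]

init: all messages = 𝟙 over 3 values
r1 m[φ0→X3] = [T, T, T]
r1 m[φ0→X9] = [T, T, T]
r1 m[φ1→X3] = [T, T, T]
r1 m[φ1→X11] = [F, T, T]
r1 m[φ2→X9] = [T, T, T]
r1 m[X3→φ0] = [T, T, T]
r1 m[X3→φ1] = [T, T, T]
r1 m[X9→φ0] = [T, T, T]
r1 m[X9→φ2] = [T, T, T]
r1 m[X11→φ1] = [T, T, T]
r2 m[φ0→X3] = [T, T, T]
r2 m[φ0→X9] = [T, T, T]
r2 m[φ1→X3] = [T, T, T]
r2 m[φ1→X11] = [F, T, T]
r2 m[φ2→X9] = [T, T, T]
r2 m[X3→φ0] = [T, T, T]
r2 m[X3→φ1] = [T, T, T]
r2 m[X9→φ0] = [T, T, T]
r2 m[X9→φ2] = [T, T, T]
r2 m[X11→φ1] = [T, T, T]
fixed point reached at round 2
b[X11] = ⊗ incoming = [F, T, T]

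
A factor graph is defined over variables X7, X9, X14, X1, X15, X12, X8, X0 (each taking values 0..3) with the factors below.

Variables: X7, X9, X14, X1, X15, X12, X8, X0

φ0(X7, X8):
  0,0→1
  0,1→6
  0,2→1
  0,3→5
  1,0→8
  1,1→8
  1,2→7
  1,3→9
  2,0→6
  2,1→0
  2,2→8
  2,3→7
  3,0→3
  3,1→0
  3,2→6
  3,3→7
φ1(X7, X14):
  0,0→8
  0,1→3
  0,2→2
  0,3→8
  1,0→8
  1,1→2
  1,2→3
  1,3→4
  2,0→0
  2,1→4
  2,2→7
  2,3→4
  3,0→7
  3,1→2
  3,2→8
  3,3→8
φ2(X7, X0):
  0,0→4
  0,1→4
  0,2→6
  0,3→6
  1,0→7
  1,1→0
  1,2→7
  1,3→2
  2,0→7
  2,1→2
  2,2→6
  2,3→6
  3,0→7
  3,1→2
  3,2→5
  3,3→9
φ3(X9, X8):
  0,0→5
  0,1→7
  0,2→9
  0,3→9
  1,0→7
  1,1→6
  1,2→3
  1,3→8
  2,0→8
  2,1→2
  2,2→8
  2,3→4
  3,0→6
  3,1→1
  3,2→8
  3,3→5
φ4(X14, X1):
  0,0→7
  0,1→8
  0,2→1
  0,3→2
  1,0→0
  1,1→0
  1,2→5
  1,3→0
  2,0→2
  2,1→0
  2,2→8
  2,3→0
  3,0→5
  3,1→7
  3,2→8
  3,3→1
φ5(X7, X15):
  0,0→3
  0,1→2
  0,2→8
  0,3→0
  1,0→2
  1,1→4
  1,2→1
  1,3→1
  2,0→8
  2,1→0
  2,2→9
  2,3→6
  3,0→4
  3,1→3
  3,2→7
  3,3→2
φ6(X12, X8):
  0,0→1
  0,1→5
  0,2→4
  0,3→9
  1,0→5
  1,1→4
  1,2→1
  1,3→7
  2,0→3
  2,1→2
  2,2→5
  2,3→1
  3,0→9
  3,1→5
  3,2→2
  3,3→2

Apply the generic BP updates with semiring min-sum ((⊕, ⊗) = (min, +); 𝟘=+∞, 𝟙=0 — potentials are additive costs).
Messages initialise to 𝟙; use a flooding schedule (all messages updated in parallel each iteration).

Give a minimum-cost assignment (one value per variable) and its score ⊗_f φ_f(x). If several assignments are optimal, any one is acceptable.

init: all messages = 𝟙 over 4 values
r1 m[φ0→X7] = [1, 7, 0, 0]
r1 m[φ0→X8] = [1, 0, 1, 5]
r1 m[φ1→X7] = [2, 2, 0, 2]
r1 m[φ1→X14] = [0, 2, 2, 4]
r1 m[φ2→X7] = [4, 0, 2, 2]
r1 m[φ2→X0] = [4, 0, 5, 2]
r1 m[φ3→X9] = [5, 3, 2, 1]
r1 m[φ3→X8] = [5, 1, 3, 4]
r1 m[φ4→X14] = [1, 0, 0, 1]
r1 m[φ4→X1] = [0, 0, 1, 0]
r1 m[φ5→X7] = [0, 1, 0, 2]
r1 m[φ5→X15] = [2, 0, 1, 0]
r1 m[φ6→X12] = [1, 1, 1, 2]
r1 m[φ6→X8] = [1, 2, 1, 1]
r1 m[X7→φ0] = [0, 0, 0, 0]
r1 m[X7→φ1] = [0, 0, 0, 0]
r1 m[X7→φ2] = [0, 0, 0, 0]
r1 m[X7→φ5] = [0, 0, 0, 0]
r1 m[X9→φ3] = [0, 0, 0, 0]
r1 m[X14→φ1] = [0, 0, 0, 0]
r1 m[X14→φ4] = [0, 0, 0, 0]
r1 m[X1→φ4] = [0, 0, 0, 0]
r1 m[X15→φ5] = [0, 0, 0, 0]
r1 m[X12→φ6] = [0, 0, 0, 0]
r1 m[X8→φ0] = [0, 0, 0, 0]
r1 m[X8→φ3] = [0, 0, 0, 0]
r1 m[X8→φ6] = [0, 0, 0, 0]
r1 m[X0→φ2] = [0, 0, 0, 0]
r2 m[φ0→X7] = [1, 7, 0, 0]
r2 m[φ0→X8] = [1, 0, 1, 5]
r2 m[φ1→X7] = [2, 2, 0, 2]
r2 m[φ1→X14] = [0, 2, 2, 4]
r2 m[φ2→X7] = [4, 0, 2, 2]
r2 m[φ2→X0] = [4, 0, 5, 2]
r2 m[φ3→X9] = [5, 3, 2, 1]
r2 m[φ3→X8] = [5, 1, 3, 4]
r2 m[φ4→X14] = [1, 0, 0, 1]
r2 m[φ4→X1] = [0, 0, 1, 0]
r2 m[φ5→X7] = [0, 1, 0, 2]
r2 m[φ5→X15] = [2, 0, 1, 0]
r2 m[φ6→X12] = [1, 1, 1, 2]
r2 m[φ6→X8] = [1, 2, 1, 1]
r2 m[X7→φ0] = [6, 3, 2, 6]
r2 m[X7→φ1] = [5, 8, 2, 4]
r2 m[X7→φ2] = [3, 10, 0, 4]
r2 m[X7→φ5] = [7, 9, 2, 4]
r2 m[X9→φ3] = [0, 0, 0, 0]
r2 m[X14→φ1] = [1, 0, 0, 1]
r2 m[X14→φ4] = [0, 2, 2, 4]
r2 m[X1→φ4] = [0, 0, 0, 0]
r2 m[X15→φ5] = [0, 0, 0, 0]
r2 m[X12→φ6] = [0, 0, 0, 0]
r2 m[X8→φ0] = [6, 3, 4, 5]
r2 m[X8→φ3] = [2, 2, 2, 6]
r2 m[X8→φ6] = [6, 1, 4, 9]
r2 m[X0→φ2] = [0, 0, 0, 0]
r3 m[φ0→X7] = [5, 11, 3, 3]
r3 m[φ0→X8] = [7, 2, 7, 9]
r3 m[φ1→X7] = [2, 2, 1, 2]
r3 m[φ1→X14] = [2, 6, 7, 6]
r3 m[φ2→X7] = [4, 0, 2, 2]
r3 m[φ2→X0] = [7, 2, 6, 6]
r3 m[φ3→X9] = [7, 5, 4, 3]
r3 m[φ3→X8] = [5, 1, 3, 4]
r3 m[φ4→X14] = [1, 0, 0, 1]
r3 m[φ4→X1] = [2, 2, 1, 2]
r3 m[φ5→X7] = [0, 1, 0, 2]
r3 m[φ5→X15] = [8, 2, 10, 6]
r3 m[φ6→X12] = [6, 5, 3, 6]
r3 m[φ6→X8] = [1, 2, 1, 1]
r3 m[X7→φ0] = [6, 3, 2, 6]
r3 m[X7→φ1] = [5, 8, 2, 4]
r3 m[X7→φ2] = [3, 10, 0, 4]
r3 m[X7→φ5] = [7, 9, 2, 4]
r3 m[X9→φ3] = [0, 0, 0, 0]
r3 m[X14→φ1] = [1, 0, 0, 1]
r3 m[X14→φ4] = [0, 2, 2, 4]
r3 m[X1→φ4] = [0, 0, 0, 0]
r3 m[X15→φ5] = [0, 0, 0, 0]
r3 m[X12→φ6] = [0, 0, 0, 0]
r3 m[X8→φ0] = [6, 3, 4, 5]
r3 m[X8→φ3] = [2, 2, 2, 6]
r3 m[X8→φ6] = [6, 1, 4, 9]
r3 m[X0→φ2] = [0, 0, 0, 0]
r4 m[φ0→X7] = [5, 11, 3, 3]
r4 m[φ0→X8] = [7, 2, 7, 9]
r4 m[φ1→X7] = [2, 2, 1, 2]
r4 m[φ1→X14] = [2, 6, 7, 6]
r4 m[φ2→X7] = [4, 0, 2, 2]
r4 m[φ2→X0] = [7, 2, 6, 6]
r4 m[φ3→X9] = [7, 5, 4, 3]
r4 m[φ3→X8] = [5, 1, 3, 4]
r4 m[φ4→X14] = [1, 0, 0, 1]
r4 m[φ4→X1] = [2, 2, 1, 2]
r4 m[φ5→X7] = [0, 1, 0, 2]
r4 m[φ5→X15] = [8, 2, 10, 6]
r4 m[φ6→X12] = [6, 5, 3, 6]
r4 m[φ6→X8] = [1, 2, 1, 1]
r4 m[X7→φ0] = [6, 3, 3, 6]
r4 m[X7→φ1] = [9, 12, 5, 7]
r4 m[X7→φ2] = [7, 14, 4, 7]
r4 m[X7→φ5] = [11, 13, 6, 7]
r4 m[X9→φ3] = [0, 0, 0, 0]
r4 m[X14→φ1] = [1, 0, 0, 1]
r4 m[X14→φ4] = [2, 6, 7, 6]
r4 m[X1→φ4] = [0, 0, 0, 0]
r4 m[X15→φ5] = [0, 0, 0, 0]
r4 m[X12→φ6] = [0, 0, 0, 0]
r4 m[X8→φ0] = [6, 3, 4, 5]
r4 m[X8→φ3] = [8, 4, 8, 10]
r4 m[X8→φ6] = [12, 3, 10, 13]
r4 m[X0→φ2] = [0, 0, 0, 0]
r5 m[φ0→X7] = [5, 11, 3, 3]
r5 m[φ0→X8] = [7, 3, 7, 10]
r5 m[φ1→X7] = [2, 2, 1, 2]
r5 m[φ1→X14] = [5, 9, 11, 9]
r5 m[φ2→X7] = [4, 0, 2, 2]
r5 m[φ2→X0] = [11, 6, 10, 10]
r5 m[φ3→X9] = [11, 10, 6, 5]
r5 m[φ3→X8] = [5, 1, 3, 4]
r5 m[φ4→X14] = [1, 0, 0, 1]
r5 m[φ4→X1] = [6, 6, 3, 4]
r5 m[φ5→X7] = [0, 1, 0, 2]
r5 m[φ5→X15] = [11, 6, 14, 9]
r5 m[φ6→X12] = [8, 7, 5, 8]
r5 m[φ6→X8] = [1, 2, 1, 1]
r5 m[X7→φ0] = [6, 3, 3, 6]
r5 m[X7→φ1] = [9, 12, 5, 7]
r5 m[X7→φ2] = [7, 14, 4, 7]
r5 m[X7→φ5] = [11, 13, 6, 7]
r5 m[X9→φ3] = [0, 0, 0, 0]
r5 m[X14→φ1] = [1, 0, 0, 1]
r5 m[X14→φ4] = [2, 6, 7, 6]
r5 m[X1→φ4] = [0, 0, 0, 0]
r5 m[X15→φ5] = [0, 0, 0, 0]
r5 m[X12→φ6] = [0, 0, 0, 0]
r5 m[X8→φ0] = [6, 3, 4, 5]
r5 m[X8→φ3] = [8, 4, 8, 10]
r5 m[X8→φ6] = [12, 3, 10, 13]
r5 m[X0→φ2] = [0, 0, 0, 0]
r6 m[φ0→X7] = [5, 11, 3, 3]
r6 m[φ0→X8] = [7, 3, 7, 10]
r6 m[φ1→X7] = [2, 2, 1, 2]
r6 m[φ1→X14] = [5, 9, 11, 9]
r6 m[φ2→X7] = [4, 0, 2, 2]
r6 m[φ2→X0] = [11, 6, 10, 10]
r6 m[φ3→X9] = [11, 10, 6, 5]
r6 m[φ3→X8] = [5, 1, 3, 4]
r6 m[φ4→X14] = [1, 0, 0, 1]
r6 m[φ4→X1] = [6, 6, 3, 4]
r6 m[φ5→X7] = [0, 1, 0, 2]
r6 m[φ5→X15] = [11, 6, 14, 9]
r6 m[φ6→X12] = [8, 7, 5, 8]
r6 m[φ6→X8] = [1, 2, 1, 1]
r6 m[X7→φ0] = [6, 3, 3, 6]
r6 m[X7→φ1] = [9, 12, 5, 7]
r6 m[X7→φ2] = [7, 14, 4, 7]
r6 m[X7→φ5] = [11, 13, 6, 7]
r6 m[X9→φ3] = [0, 0, 0, 0]
r6 m[X14→φ1] = [1, 0, 0, 1]
r6 m[X14→φ4] = [5, 9, 11, 9]
r6 m[X1→φ4] = [0, 0, 0, 0]
r6 m[X15→φ5] = [0, 0, 0, 0]
r6 m[X12→φ6] = [0, 0, 0, 0]
r6 m[X8→φ0] = [6, 3, 4, 5]
r6 m[X8→φ3] = [8, 5, 8, 11]
r6 m[X8→φ6] = [12, 4, 10, 14]
r6 m[X0→φ2] = [0, 0, 0, 0]
r7 m[φ0→X7] = [5, 11, 3, 3]
r7 m[φ0→X8] = [7, 3, 7, 10]
r7 m[φ1→X7] = [2, 2, 1, 2]
r7 m[φ1→X14] = [5, 9, 11, 9]
r7 m[φ2→X7] = [4, 0, 2, 2]
r7 m[φ2→X0] = [11, 6, 10, 10]
r7 m[φ3→X9] = [12, 11, 7, 6]
r7 m[φ3→X8] = [5, 1, 3, 4]
r7 m[φ4→X14] = [1, 0, 0, 1]
r7 m[φ4→X1] = [9, 9, 6, 7]
r7 m[φ5→X7] = [0, 1, 0, 2]
r7 m[φ5→X15] = [11, 6, 14, 9]
r7 m[φ6→X12] = [9, 8, 6, 9]
r7 m[φ6→X8] = [1, 2, 1, 1]
r7 m[X7→φ0] = [6, 3, 3, 6]
r7 m[X7→φ1] = [9, 12, 5, 7]
r7 m[X7→φ2] = [7, 14, 4, 7]
r7 m[X7→φ5] = [11, 13, 6, 7]
r7 m[X9→φ3] = [0, 0, 0, 0]
r7 m[X14→φ1] = [1, 0, 0, 1]
r7 m[X14→φ4] = [5, 9, 11, 9]
r7 m[X1→φ4] = [0, 0, 0, 0]
r7 m[X15→φ5] = [0, 0, 0, 0]
r7 m[X12→φ6] = [0, 0, 0, 0]
r7 m[X8→φ0] = [6, 3, 4, 5]
r7 m[X8→φ3] = [8, 5, 8, 11]
r7 m[X8→φ6] = [12, 4, 10, 14]
r7 m[X0→φ2] = [0, 0, 0, 0]
r8 m[φ0→X7] = [5, 11, 3, 3]
r8 m[φ0→X8] = [7, 3, 7, 10]
r8 m[φ1→X7] = [2, 2, 1, 2]
r8 m[φ1→X14] = [5, 9, 11, 9]
r8 m[φ2→X7] = [4, 0, 2, 2]
r8 m[φ2→X0] = [11, 6, 10, 10]
r8 m[φ3→X9] = [12, 11, 7, 6]
r8 m[φ3→X8] = [5, 1, 3, 4]
r8 m[φ4→X14] = [1, 0, 0, 1]
r8 m[φ4→X1] = [9, 9, 6, 7]
r8 m[φ5→X7] = [0, 1, 0, 2]
r8 m[φ5→X15] = [11, 6, 14, 9]
r8 m[φ6→X12] = [9, 8, 6, 9]
r8 m[φ6→X8] = [1, 2, 1, 1]
r8 m[X7→φ0] = [6, 3, 3, 6]
r8 m[X7→φ1] = [9, 12, 5, 7]
r8 m[X7→φ2] = [7, 14, 4, 7]
r8 m[X7→φ5] = [11, 13, 6, 7]
r8 m[X9→φ3] = [0, 0, 0, 0]
r8 m[X14→φ1] = [1, 0, 0, 1]
r8 m[X14→φ4] = [5, 9, 11, 9]
r8 m[X1→φ4] = [0, 0, 0, 0]
r8 m[X15→φ5] = [0, 0, 0, 0]
r8 m[X12→φ6] = [0, 0, 0, 0]
r8 m[X8→φ0] = [6, 3, 4, 5]
r8 m[X8→φ3] = [8, 5, 8, 11]
r8 m[X8→φ6] = [12, 4, 10, 14]
r8 m[X0→φ2] = [0, 0, 0, 0]
fixed point reached at round 8
traceback from X7: (X7=2, X9=3, X14=0, X1=2, X15=1, X12=2, X8=1, X0=1), score=6

assignment: (X7=2, X9=3, X14=0, X1=2, X15=1, X12=2, X8=1, X0=1); score = 6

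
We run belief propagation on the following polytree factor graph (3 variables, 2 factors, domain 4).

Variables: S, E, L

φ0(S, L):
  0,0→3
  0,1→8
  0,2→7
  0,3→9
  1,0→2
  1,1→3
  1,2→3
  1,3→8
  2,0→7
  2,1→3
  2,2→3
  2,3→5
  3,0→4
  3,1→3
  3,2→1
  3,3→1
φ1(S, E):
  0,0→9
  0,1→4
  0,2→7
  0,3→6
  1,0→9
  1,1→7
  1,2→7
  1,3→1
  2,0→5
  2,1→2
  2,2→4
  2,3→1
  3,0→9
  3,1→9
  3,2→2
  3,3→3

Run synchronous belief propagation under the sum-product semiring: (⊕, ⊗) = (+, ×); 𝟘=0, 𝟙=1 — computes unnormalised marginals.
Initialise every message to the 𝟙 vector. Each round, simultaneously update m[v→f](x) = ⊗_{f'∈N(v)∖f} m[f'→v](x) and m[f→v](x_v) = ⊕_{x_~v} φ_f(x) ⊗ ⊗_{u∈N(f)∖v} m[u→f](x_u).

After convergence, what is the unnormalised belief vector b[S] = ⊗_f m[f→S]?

init: all messages = 𝟙 over 4 values
r1 m[φ0→S] = [27, 16, 18, 9]
r1 m[φ0→L] = [16, 17, 14, 23]
r1 m[φ1→S] = [26, 24, 12, 23]
r1 m[φ1→E] = [32, 22, 20, 11]
r1 m[S→φ0] = [1, 1, 1, 1]
r1 m[S→φ1] = [1, 1, 1, 1]
r1 m[E→φ1] = [1, 1, 1, 1]
r1 m[L→φ0] = [1, 1, 1, 1]
r2 m[φ0→S] = [27, 16, 18, 9]
r2 m[φ0→L] = [16, 17, 14, 23]
r2 m[φ1→S] = [26, 24, 12, 23]
r2 m[φ1→E] = [32, 22, 20, 11]
r2 m[S→φ0] = [26, 24, 12, 23]
r2 m[S→φ1] = [27, 16, 18, 9]
r2 m[E→φ1] = [1, 1, 1, 1]
r2 m[L→φ0] = [1, 1, 1, 1]
r3 m[φ0→S] = [27, 16, 18, 9]
r3 m[φ0→L] = [302, 385, 313, 509]
r3 m[φ1→S] = [26, 24, 12, 23]
r3 m[φ1→E] = [558, 337, 391, 223]
r3 m[S→φ0] = [26, 24, 12, 23]
r3 m[S→φ1] = [27, 16, 18, 9]
r3 m[E→φ1] = [1, 1, 1, 1]
r3 m[L→φ0] = [1, 1, 1, 1]
r4 m[φ0→S] = [27, 16, 18, 9]
r4 m[φ0→L] = [302, 385, 313, 509]
r4 m[φ1→S] = [26, 24, 12, 23]
r4 m[φ1→E] = [558, 337, 391, 223]
r4 m[S→φ0] = [26, 24, 12, 23]
r4 m[S→φ1] = [27, 16, 18, 9]
r4 m[E→φ1] = [1, 1, 1, 1]
r4 m[L→φ0] = [1, 1, 1, 1]
fixed point reached at round 4
b[S] = ⊗ incoming = [702, 384, 216, 207]

b[S] = [702, 384, 216, 207]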